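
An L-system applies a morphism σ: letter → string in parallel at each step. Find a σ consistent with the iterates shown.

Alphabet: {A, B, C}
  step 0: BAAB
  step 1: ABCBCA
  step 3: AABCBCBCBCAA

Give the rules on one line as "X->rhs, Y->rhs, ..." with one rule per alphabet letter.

  step 0 ⇒ step 1: BAAB ⇒ A·BC·BC·A
    A ↦ BC
    B ↦ A
    C ↦ A  (constrained at step 1)

A->BC, B->A, C->A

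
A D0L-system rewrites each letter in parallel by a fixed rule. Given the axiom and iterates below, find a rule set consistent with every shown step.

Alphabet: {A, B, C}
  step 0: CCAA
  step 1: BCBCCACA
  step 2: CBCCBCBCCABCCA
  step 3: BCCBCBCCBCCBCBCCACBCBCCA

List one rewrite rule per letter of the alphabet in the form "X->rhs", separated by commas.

A->CA, B->C, C->BC

  step 2 ⇒ step 3: CBCCBCBCCABCCA ⇒ BC·C·BC·BC·C·BC·C·BC·BC·CA·C·BC·BC·CA
    A ↦ CA
    B ↦ C
    C ↦ BC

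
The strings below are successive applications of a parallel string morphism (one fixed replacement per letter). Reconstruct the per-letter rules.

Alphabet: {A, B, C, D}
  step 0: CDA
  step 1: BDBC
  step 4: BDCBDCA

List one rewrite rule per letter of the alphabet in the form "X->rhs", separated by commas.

A->C, B->A, C->BD, D->B

  step 0 ⇒ step 1: CDA ⇒ BD·B·C
    A ↦ C
    C ↦ BD
    D ↦ B
    B ↦ A  (constrained at step 1)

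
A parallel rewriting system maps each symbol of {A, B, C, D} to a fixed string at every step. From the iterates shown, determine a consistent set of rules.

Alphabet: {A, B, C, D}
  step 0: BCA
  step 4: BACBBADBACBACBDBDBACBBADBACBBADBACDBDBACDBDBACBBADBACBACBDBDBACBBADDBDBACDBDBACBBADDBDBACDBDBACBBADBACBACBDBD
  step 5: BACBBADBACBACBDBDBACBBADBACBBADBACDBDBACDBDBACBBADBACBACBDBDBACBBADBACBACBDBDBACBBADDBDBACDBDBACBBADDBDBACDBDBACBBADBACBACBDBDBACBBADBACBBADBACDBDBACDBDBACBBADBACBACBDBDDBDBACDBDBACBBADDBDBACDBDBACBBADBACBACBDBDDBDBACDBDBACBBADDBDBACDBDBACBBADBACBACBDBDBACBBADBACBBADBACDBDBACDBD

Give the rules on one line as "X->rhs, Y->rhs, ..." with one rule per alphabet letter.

  step 4 ⇒ step 5: BACBBADBACBACBDBDBACBBADBACBBADBACDBDBACDBDBACBBADBACBACBDBDBACBBADDBDBACDBDBACBBADDBDBACDBDBACBBADBACBACBDBD ⇒ BAC·B·BAD·BAC·BAC·B·DBD·BAC·B·BAD·BAC·B·BAD·BAC·DBD·BAC·DBD·BAC·B·BAD·BAC·BAC·B·DBD·BAC·B·BAD·BAC·BAC·B·DBD·BAC·B·BAD·DBD·BAC·DBD·BAC·B·BAD·DBD·BAC·DBD·BAC·B·BAD·BAC·BAC·B·DBD·BAC·B·BAD·BAC·B·BAD·BAC·DBD·BAC·DBD·BAC·B·BAD·BAC·BAC·B·DBD·DBD·BAC·DBD·BAC·B·BAD·DBD·BAC·DBD·BAC·B·BAD·BAC·BAC·B·DBD·DBD·BAC·DBD·BAC·B·BAD·DBD·BAC·DBD·BAC·B·BAD·BAC·BAC·B·DBD·BAC·B·BAD·BAC·B·BAD·BAC·DBD·BAC·DBD
    A ↦ B
    B ↦ BAC
    C ↦ BAD
    D ↦ DBD

A->B, B->BAC, C->BAD, D->DBD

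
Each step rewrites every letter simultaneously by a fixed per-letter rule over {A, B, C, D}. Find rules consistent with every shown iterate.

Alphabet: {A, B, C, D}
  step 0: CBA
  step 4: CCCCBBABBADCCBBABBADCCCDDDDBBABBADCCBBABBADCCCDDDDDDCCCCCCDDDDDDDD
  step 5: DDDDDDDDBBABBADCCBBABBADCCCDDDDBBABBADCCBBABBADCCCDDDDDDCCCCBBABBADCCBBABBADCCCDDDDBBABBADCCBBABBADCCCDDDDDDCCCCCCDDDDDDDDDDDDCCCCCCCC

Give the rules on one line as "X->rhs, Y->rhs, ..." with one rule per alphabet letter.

A->DCC, B->BBA, C->DD, D->C

  step 4 ⇒ step 5: CCCCBBABBADCCBBABBADCCCDDDDBBABBADCCBBABBADCCCDDDDDDCCCCCCDDDDDDDD ⇒ DD·DD·DD·DD·BBA·BBA·DCC·BBA·BBA·DCC·C·DD·DD·BBA·BBA·DCC·BBA·BBA·DCC·C·DD·DD·DD·C·C·C·C·BBA·BBA·DCC·BBA·BBA·DCC·C·DD·DD·BBA·BBA·DCC·BBA·BBA·DCC·C·DD·DD·DD·C·C·C·C·C·C·DD·DD·DD·DD·DD·DD·C·C·C·C·C·C·C·C
    A ↦ DCC
    B ↦ BBA
    C ↦ DD
    D ↦ C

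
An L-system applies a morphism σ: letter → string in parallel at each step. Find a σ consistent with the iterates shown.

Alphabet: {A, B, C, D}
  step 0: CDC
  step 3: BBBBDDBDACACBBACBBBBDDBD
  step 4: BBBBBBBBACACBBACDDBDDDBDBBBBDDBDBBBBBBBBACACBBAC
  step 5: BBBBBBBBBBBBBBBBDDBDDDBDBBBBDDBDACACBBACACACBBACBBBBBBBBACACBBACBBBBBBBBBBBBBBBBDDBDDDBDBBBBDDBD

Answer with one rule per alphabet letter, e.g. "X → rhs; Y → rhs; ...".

A->DD, B->BB, C->BD, D->AC

  step 4 ⇒ step 5: BBBBBBBBACACBBACDDBDDDBDBBBBDDBDBBBBBBBBACACBBAC ⇒ BB·BB·BB·BB·BB·BB·BB·BB·DD·BD·DD·BD·BB·BB·DD·BD·AC·AC·BB·AC·AC·AC·BB·AC·BB·BB·BB·BB·AC·AC·BB·AC·BB·BB·BB·BB·BB·BB·BB·BB·DD·BD·DD·BD·BB·BB·DD·BD
    A ↦ DD
    B ↦ BB
    C ↦ BD
    D ↦ AC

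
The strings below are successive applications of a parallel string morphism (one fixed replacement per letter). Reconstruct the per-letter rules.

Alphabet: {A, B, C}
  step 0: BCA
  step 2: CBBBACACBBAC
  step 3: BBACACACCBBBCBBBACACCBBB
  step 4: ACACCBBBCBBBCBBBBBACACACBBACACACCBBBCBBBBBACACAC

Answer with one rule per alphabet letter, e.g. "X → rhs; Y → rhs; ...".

A->CB, B->AC, C->BB

  step 3 ⇒ step 4: BBACACACCBBBCBBBACACCBBB ⇒ AC·AC·CB·BB·CB·BB·CB·BB·BB·AC·AC·AC·BB·AC·AC·AC·CB·BB·CB·BB·BB·AC·AC·AC
    A ↦ CB
    B ↦ AC
    C ↦ BB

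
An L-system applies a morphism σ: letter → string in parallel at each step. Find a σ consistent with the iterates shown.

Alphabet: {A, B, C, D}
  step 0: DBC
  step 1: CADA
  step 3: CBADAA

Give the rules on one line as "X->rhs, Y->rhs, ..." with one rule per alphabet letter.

  step 0 ⇒ step 1: DBC ⇒ C·A·DA
    B ↦ A
    C ↦ DA
    D ↦ C
    A ↦ B  (constrained at step 1)

A->B, B->A, C->DA, D->C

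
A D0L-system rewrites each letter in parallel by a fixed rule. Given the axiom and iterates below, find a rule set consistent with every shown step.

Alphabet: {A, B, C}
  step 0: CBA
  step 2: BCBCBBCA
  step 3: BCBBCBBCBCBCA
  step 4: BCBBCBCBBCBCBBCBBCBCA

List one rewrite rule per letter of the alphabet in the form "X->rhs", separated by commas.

A->CA, B->BC, C->B

  step 3 ⇒ step 4: BCBBCBBCBCBCA ⇒ BC·B·BC·BC·B·BC·BC·B·BC·B·BC·B·CA
    A ↦ CA
    B ↦ BC
    C ↦ B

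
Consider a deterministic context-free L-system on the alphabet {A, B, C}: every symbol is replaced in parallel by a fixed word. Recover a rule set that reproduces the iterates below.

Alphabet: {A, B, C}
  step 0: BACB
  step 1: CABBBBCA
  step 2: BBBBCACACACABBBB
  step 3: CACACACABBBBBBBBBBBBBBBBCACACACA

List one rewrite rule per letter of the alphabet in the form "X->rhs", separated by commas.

  step 2 ⇒ step 3: BBBBCACACACABBBB ⇒ CA·CA·CA·CA·B·BBB·B·BBB·B·BBB·B·BBB·CA·CA·CA·CA
    A ↦ BBB
    B ↦ CA
    C ↦ B

A->BBB, B->CA, C->B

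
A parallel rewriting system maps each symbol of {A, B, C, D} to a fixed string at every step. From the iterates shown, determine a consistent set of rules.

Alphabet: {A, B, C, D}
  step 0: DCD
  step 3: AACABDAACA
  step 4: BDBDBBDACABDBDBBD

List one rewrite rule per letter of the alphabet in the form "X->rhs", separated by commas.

A->BD, B->A, C->B, D->CA

  step 3 ⇒ step 4: AACABDAACA ⇒ BD·BD·B·BD·A·CA·BD·BD·B·BD
    A ↦ BD
    B ↦ A
    C ↦ B
    D ↦ CA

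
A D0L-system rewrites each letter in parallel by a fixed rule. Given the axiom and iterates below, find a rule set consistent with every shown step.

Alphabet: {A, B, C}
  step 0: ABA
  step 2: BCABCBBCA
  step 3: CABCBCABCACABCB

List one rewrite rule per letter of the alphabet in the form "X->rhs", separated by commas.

A->CB, B->CA, C->B

  step 2 ⇒ step 3: BCABCBBCA ⇒ CA·B·CB·CA·B·CA·CA·B·CB
    A ↦ CB
    B ↦ CA
    C ↦ B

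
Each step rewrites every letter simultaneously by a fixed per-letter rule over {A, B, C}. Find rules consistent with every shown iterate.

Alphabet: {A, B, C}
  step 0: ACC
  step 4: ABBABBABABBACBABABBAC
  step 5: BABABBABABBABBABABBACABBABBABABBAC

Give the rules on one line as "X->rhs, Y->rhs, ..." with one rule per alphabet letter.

  step 4 ⇒ step 5: ABBABBABABBACBABABBAC ⇒ B·AB·AB·B·AB·AB·B·AB·B·AB·AB·B·AC·AB·B·AB·B·AB·AB·B·AC
    A ↦ B
    B ↦ AB
    C ↦ AC

A->B, B->AB, C->AC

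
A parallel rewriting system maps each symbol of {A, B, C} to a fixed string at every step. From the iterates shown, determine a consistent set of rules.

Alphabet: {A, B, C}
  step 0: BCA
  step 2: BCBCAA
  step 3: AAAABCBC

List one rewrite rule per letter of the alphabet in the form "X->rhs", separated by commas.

A->BC, B->A, C->A

  step 2 ⇒ step 3: BCBCAA ⇒ A·A·A·A·BC·BC
    A ↦ BC
    B ↦ A
    C ↦ A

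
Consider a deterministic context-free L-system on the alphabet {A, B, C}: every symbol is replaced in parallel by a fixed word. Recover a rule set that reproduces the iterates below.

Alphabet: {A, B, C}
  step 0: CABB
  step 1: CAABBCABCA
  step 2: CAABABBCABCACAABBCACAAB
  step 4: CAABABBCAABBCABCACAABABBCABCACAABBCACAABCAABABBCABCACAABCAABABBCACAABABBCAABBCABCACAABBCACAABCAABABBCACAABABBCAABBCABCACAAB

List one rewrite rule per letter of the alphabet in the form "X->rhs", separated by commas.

  step 1 ⇒ step 2: CAABBCABCA ⇒ CA·AB·AB·BCA·BCA·CA·AB·BCA·CA·AB
    A ↦ AB
    B ↦ BCA
    C ↦ CA

A->AB, B->BCA, C->CA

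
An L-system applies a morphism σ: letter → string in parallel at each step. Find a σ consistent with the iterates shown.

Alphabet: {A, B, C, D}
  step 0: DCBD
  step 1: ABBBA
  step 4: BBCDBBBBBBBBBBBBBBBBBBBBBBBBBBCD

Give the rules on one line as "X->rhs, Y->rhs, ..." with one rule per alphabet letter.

A->CD, B->BB, C->B, D->A

  step 0 ⇒ step 1: DCBD ⇒ A·B·BB·A
    B ↦ BB
    C ↦ B
    D ↦ A
    A ↦ CD  (constrained at step 1)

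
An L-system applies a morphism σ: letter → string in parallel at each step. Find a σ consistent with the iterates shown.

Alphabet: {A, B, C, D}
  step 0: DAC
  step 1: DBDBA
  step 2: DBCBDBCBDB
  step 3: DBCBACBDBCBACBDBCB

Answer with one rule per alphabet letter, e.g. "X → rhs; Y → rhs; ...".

A->DB, B->CB, C->A, D->DB

  step 2 ⇒ step 3: DBCBDBCBDB ⇒ DB·CB·A·CB·DB·CB·A·CB·DB·CB
    B ↦ CB
    C ↦ A
    D ↦ DB
  step 0 ⇒ step 1: DAC ⇒ DB·DB·A
    A ↦ DB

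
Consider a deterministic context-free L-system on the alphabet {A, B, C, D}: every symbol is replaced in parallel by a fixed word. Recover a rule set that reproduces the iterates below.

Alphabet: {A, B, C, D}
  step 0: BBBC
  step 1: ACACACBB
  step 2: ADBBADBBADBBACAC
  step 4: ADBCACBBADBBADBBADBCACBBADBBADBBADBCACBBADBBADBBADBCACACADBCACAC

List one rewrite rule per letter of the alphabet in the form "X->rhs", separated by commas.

  step 1 ⇒ step 2: ACACACBB ⇒ AD·BB·AD·BB·AD·BB·AC·AC
    A ↦ AD
    B ↦ AC
    C ↦ BB
    D ↦ BC  (constrained at step 2)

A->AD, B->AC, C->BB, D->BC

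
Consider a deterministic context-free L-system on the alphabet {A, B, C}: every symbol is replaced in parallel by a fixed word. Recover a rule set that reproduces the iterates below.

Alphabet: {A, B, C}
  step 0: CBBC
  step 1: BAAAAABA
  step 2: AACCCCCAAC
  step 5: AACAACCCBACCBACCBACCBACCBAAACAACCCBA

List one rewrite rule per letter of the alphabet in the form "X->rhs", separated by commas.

A->C, B->AA, C->BA

  step 1 ⇒ step 2: BAAAAABA ⇒ AA·C·C·C·C·C·AA·C
    A ↦ C
    B ↦ AA
  step 0 ⇒ step 1: CBBC ⇒ BA·AA·AA·BA
    C ↦ BA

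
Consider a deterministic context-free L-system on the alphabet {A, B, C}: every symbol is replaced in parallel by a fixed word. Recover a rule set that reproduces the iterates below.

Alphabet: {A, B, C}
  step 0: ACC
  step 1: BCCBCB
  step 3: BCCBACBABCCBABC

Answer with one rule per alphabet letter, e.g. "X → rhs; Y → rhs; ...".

  step 0 ⇒ step 1: ACC ⇒ BC·CB·CB
    A ↦ BC
    C ↦ CB
    B ↦ A  (constrained at step 1)

A->BC, B->A, C->CB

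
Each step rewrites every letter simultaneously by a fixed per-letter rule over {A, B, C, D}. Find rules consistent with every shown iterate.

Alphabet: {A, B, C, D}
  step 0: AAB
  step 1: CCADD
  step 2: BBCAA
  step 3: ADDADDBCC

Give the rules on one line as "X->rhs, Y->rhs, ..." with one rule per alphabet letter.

A->C, B->ADD, C->B, D->A

  step 2 ⇒ step 3: BBCAA ⇒ ADD·ADD·B·C·C
    A ↦ C
    B ↦ ADD
    C ↦ B
  step 1 ⇒ step 2: CCADD ⇒ B·B·C·A·A
    D ↦ A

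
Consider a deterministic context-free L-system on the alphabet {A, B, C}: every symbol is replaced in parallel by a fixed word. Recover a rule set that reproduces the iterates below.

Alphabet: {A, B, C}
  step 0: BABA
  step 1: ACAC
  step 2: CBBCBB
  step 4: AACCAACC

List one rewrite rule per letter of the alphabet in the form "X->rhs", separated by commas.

  step 1 ⇒ step 2: ACAC ⇒ C·BB·C·BB
    A ↦ C
    C ↦ BB
  step 0 ⇒ step 1: BABA ⇒ A·C·A·C
    B ↦ A

A->C, B->A, C->BB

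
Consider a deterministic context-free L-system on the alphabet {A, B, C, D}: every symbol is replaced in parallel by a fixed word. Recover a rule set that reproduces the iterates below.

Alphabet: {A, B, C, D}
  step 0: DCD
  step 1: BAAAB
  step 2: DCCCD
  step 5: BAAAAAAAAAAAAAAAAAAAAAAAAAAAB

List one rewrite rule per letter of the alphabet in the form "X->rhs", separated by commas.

A->C, B->D, C->AAA, D->B

  step 1 ⇒ step 2: BAAAB ⇒ D·C·C·C·D
    A ↦ C
    B ↦ D
  step 0 ⇒ step 1: DCD ⇒ B·AAA·B
    C ↦ AAA
  step 0 ⇒ step 1: DCD ⇒ B·AAA·B
    D ↦ B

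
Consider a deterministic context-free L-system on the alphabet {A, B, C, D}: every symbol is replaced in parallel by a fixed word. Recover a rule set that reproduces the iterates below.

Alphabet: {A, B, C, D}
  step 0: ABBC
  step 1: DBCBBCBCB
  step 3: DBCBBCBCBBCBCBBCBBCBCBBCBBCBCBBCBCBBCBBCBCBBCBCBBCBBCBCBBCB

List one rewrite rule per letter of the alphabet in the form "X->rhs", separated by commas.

  step 0 ⇒ step 1: ABBC ⇒ D·BCB·BCB·CB
    A ↦ D
    B ↦ BCB
    C ↦ CB
    D ↦ AB  (constrained at step 1)

A->D, B->BCB, C->CB, D->AB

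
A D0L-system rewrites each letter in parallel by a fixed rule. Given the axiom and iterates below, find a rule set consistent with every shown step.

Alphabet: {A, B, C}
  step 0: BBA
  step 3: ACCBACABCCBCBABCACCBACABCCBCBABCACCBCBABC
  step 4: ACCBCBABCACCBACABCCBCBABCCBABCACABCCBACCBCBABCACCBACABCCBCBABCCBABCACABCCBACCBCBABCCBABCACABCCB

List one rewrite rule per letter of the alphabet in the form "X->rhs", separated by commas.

A->AC, B->ABC, C->CB

  step 3 ⇒ step 4: ACCBACABCCBCBABCACCBACABCCBCBABCACCBCBABC ⇒ AC·CB·CB·ABC·AC·CB·AC·ABC·CB·CB·ABC·CB·ABC·AC·ABC·CB·AC·CB·CB·ABC·AC·CB·AC·ABC·CB·CB·ABC·CB·ABC·AC·ABC·CB·AC·CB·CB·ABC·CB·ABC·AC·ABC·CB
    A ↦ AC
    B ↦ ABC
    C ↦ CB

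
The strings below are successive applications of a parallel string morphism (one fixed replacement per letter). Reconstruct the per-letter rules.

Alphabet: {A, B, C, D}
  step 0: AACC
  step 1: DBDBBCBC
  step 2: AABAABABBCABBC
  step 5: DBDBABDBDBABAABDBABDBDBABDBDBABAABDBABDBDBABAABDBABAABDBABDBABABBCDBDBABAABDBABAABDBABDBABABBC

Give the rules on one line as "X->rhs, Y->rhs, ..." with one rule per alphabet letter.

  step 1 ⇒ step 2: DBDBBCBC ⇒ A·AB·A·AB·AB·BC·AB·BC
    B ↦ AB
    C ↦ BC
    D ↦ A
  step 0 ⇒ step 1: AACC ⇒ DB·DB·BC·BC
    A ↦ DB

A->DB, B->AB, C->BC, D->A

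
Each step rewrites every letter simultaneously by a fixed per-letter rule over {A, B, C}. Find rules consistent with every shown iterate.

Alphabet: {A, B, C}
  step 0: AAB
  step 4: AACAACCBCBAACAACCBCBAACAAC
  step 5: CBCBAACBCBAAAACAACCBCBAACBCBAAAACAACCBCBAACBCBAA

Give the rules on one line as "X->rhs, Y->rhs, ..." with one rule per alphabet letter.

  step 4 ⇒ step 5: AACAACCBCBAACAACCBCBAACAAC ⇒ CB·CB·AA·CB·CB·AA·AA·C·AA·C·CB·CB·AA·CB·CB·AA·AA·C·AA·C·CB·CB·AA·CB·CB·AA
    A ↦ CB
    B ↦ C
    C ↦ AA

A->CB, B->C, C->AA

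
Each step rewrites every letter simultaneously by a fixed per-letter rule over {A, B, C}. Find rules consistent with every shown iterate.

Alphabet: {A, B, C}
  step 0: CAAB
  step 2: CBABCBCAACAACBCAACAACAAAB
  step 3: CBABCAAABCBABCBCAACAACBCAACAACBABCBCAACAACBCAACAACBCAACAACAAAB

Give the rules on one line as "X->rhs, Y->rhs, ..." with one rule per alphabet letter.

  step 2 ⇒ step 3: CBABCBCAACAACBCAACAACAAAB ⇒ CB·AB·CAA·AB·CB·AB·CB·CAA·CAA·CB·CAA·CAA·CB·AB·CB·CAA·CAA·CB·CAA·CAA·CB·CAA·CAA·CAA·AB
    A ↦ CAA
    B ↦ AB
    C ↦ CB

A->CAA, B->AB, C->CB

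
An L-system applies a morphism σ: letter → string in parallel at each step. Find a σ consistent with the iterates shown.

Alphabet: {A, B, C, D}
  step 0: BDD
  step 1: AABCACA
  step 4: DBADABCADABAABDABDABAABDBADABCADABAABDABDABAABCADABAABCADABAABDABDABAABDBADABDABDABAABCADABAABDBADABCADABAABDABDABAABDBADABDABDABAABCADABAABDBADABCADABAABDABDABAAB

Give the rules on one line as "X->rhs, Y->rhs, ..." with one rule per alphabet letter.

A->DAB, B->AAB, C->DBA, D->CA

  step 0 ⇒ step 1: BDD ⇒ AAB·CA·CA
    B ↦ AAB
    D ↦ CA
    A ↦ DAB  (constrained at step 1)
    C ↦ DBA  (constrained at step 1)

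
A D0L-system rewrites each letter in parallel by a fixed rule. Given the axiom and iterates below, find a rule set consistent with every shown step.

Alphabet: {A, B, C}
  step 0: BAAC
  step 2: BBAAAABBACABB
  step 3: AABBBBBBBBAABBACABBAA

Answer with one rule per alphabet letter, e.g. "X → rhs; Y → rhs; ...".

A->BB, B->A, C->ACA

  step 2 ⇒ step 3: BBAAAABBACABB ⇒ A·A·BB·BB·BB·BB·A·A·BB·ACA·BB·A·A
    A ↦ BB
    B ↦ A
    C ↦ ACA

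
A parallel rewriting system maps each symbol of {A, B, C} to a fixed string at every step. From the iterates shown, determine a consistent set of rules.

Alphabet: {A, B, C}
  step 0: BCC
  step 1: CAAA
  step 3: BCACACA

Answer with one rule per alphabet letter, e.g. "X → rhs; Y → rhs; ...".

  step 0 ⇒ step 1: BCC ⇒ CA·A·A
    B ↦ CA
    C ↦ A
    A ↦ B  (constrained at step 1)

A->B, B->CA, C->A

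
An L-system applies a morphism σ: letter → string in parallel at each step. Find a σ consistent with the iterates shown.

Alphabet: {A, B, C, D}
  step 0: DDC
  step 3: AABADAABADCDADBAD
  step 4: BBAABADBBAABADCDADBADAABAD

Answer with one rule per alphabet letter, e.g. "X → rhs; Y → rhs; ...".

  step 3 ⇒ step 4: AABADAABADCDADBAD ⇒ B·B·AA·B·AD·B·B·AA·B·AD·CD·AD·B·AD·AA·B·AD
    A ↦ B
    B ↦ AA
    C ↦ CD
    D ↦ AD

A->B, B->AA, C->CD, D->AD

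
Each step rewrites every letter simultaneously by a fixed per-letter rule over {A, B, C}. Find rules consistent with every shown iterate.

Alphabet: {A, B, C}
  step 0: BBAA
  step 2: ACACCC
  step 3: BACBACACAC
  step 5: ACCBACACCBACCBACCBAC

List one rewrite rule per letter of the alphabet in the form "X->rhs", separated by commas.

A->B, B->C, C->AC

  step 2 ⇒ step 3: ACACCC ⇒ B·AC·B·AC·AC·AC
    A ↦ B
    C ↦ AC
    B ↦ C  (constrained at step 0)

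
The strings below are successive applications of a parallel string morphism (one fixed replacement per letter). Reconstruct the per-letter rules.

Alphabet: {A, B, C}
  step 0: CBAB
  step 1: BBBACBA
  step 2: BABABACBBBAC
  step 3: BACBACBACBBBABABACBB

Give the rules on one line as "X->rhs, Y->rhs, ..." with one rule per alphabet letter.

A->C, B->BA, C->BB

  step 2 ⇒ step 3: BABABACBBBAC ⇒ BA·C·BA·C·BA·C·BB·BA·BA·BA·C·BB
    A ↦ C
    B ↦ BA
    C ↦ BB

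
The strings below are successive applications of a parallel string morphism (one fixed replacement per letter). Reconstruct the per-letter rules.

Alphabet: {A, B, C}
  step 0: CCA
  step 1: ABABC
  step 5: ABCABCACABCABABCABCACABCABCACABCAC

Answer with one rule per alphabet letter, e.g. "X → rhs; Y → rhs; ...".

A->C, B->AC, C->AB

  step 0 ⇒ step 1: CCA ⇒ AB·AB·C
    A ↦ C
    C ↦ AB
    B ↦ AC  (constrained at step 1)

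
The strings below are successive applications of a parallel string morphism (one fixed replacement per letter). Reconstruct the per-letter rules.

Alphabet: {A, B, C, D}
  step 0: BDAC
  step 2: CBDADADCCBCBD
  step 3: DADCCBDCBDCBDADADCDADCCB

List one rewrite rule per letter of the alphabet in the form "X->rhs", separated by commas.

A->D, B->DC, C->DA, D->CB

  step 2 ⇒ step 3: CBDADADCCBCBD ⇒ DA·DC·CB·D·CB·D·CB·DA·DA·DC·DA·DC·CB
    A ↦ D
    B ↦ DC
    C ↦ DA
    D ↦ CB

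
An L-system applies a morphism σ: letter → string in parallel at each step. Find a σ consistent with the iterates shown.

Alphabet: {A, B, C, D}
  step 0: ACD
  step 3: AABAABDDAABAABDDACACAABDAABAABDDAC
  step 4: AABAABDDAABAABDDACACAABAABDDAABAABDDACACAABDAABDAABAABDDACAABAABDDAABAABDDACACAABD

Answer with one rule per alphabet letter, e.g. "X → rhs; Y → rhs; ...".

A->AAB, B->DD, C->D, D->AC

  step 3 ⇒ step 4: AABAABDDAABAABDDACACAABDAABAABDDAC ⇒ AAB·AAB·DD·AAB·AAB·DD·AC·AC·AAB·AAB·DD·AAB·AAB·DD·AC·AC·AAB·D·AAB·D·AAB·AAB·DD·AC·AAB·AAB·DD·AAB·AAB·DD·AC·AC·AAB·D
    A ↦ AAB
    B ↦ DD
    C ↦ D
    D ↦ AC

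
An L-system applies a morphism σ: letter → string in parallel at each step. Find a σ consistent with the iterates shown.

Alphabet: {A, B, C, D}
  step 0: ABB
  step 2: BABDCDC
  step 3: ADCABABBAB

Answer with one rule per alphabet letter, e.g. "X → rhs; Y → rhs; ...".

A->DC, B->A, C->B, D->BA

  step 2 ⇒ step 3: BABDCDC ⇒ A·DC·A·BA·B·BA·B
    A ↦ DC
    B ↦ A
    C ↦ B
    D ↦ BA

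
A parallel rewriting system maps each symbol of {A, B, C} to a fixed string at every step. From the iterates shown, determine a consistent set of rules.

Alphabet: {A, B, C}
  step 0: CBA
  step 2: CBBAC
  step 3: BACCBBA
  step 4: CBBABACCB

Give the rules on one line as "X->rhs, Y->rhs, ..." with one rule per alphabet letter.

  step 3 ⇒ step 4: BACCBBA ⇒ C·B·BA·BA·C·C·B
    A ↦ B
    B ↦ C
    C ↦ BA

A->B, B->C, C->BA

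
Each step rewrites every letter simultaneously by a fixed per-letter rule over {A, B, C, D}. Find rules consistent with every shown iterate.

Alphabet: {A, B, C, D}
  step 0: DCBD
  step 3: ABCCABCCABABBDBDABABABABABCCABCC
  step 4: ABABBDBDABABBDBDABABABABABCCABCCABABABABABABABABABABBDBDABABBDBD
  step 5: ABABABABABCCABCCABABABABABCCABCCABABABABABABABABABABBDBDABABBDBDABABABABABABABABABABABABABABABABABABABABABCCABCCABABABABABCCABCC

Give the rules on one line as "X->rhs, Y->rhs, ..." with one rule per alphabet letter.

  step 4 ⇒ step 5: ABABBDBDABABBDBDABABABABABCCABCCABABABABABABABABABABBDBDABABBDBD ⇒ AB·AB·AB·AB·AB·CC·AB·CC·AB·AB·AB·AB·AB·CC·AB·CC·AB·AB·AB·AB·AB·AB·AB·AB·AB·AB·BD·BD·AB·AB·BD·BD·AB·AB·AB·AB·AB·AB·AB·AB·AB·AB·AB·AB·AB·AB·AB·AB·AB·AB·AB·AB·AB·CC·AB·CC·AB·AB·AB·AB·AB·CC·AB·CC
    A ↦ AB
    B ↦ AB
    C ↦ BD
    D ↦ CC

A->AB, B->AB, C->BD, D->CC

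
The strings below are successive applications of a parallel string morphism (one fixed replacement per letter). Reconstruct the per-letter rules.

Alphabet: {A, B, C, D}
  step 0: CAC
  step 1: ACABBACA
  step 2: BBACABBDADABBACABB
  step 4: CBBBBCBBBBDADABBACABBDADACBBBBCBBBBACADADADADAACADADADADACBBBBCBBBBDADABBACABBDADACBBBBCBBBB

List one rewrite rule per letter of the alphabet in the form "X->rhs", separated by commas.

  step 1 ⇒ step 2: ACABBACA ⇒ BB·ACA·BB·DA·DA·BB·ACA·BB
    A ↦ BB
    B ↦ DA
    C ↦ ACA
    D ↦ CBB  (constrained at step 2)

A->BB, B->DA, C->ACA, D->CBB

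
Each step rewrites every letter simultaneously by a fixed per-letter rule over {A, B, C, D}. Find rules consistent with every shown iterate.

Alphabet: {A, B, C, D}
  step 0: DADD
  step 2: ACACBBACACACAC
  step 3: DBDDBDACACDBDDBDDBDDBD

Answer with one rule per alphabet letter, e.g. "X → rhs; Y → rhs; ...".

  step 2 ⇒ step 3: ACACBBACACACAC ⇒ D·BD·D·BD·AC·AC·D·BD·D·BD·D·BD·D·BD
    A ↦ D
    B ↦ AC
    C ↦ BD
    D ↦ BB  (constrained at step 0)

A->D, B->AC, C->BD, D->BB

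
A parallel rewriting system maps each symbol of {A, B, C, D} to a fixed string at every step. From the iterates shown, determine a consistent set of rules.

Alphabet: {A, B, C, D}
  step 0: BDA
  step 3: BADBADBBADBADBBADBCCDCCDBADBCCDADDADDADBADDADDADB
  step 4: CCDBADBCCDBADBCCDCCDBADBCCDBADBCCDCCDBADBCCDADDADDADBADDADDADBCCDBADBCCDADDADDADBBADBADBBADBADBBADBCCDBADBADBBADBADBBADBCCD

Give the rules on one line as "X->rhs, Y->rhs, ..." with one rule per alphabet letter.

  step 3 ⇒ step 4: BADBADBBADBADBBADBCCDCCDBADBCCDADDADDADBADDADDADB ⇒ CCD·B·ADB·CCD·B·ADB·CCD·CCD·B·ADB·CCD·B·ADB·CCD·CCD·B·ADB·CCD·ADD·ADD·ADB·ADD·ADD·ADB·CCD·B·ADB·CCD·ADD·ADD·ADB·B·ADB·ADB·B·ADB·ADB·B·ADB·CCD·B·ADB·ADB·B·ADB·ADB·B·ADB·CCD
    A ↦ B
    B ↦ CCD
    C ↦ ADD
    D ↦ ADB

A->B, B->CCD, C->ADD, D->ADB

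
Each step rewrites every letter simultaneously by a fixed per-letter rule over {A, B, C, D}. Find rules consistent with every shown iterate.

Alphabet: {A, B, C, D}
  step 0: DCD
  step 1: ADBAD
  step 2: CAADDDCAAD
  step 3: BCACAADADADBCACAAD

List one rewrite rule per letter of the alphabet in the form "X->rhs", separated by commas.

  step 2 ⇒ step 3: CAADDDCAAD ⇒ B·CA·CA·AD·AD·AD·B·CA·CA·AD
    A ↦ CA
    C ↦ B
    D ↦ AD
  step 1 ⇒ step 2: ADBAD ⇒ CA·AD·DD·CA·AD
    B ↦ DD

A->CA, B->DD, C->B, D->AD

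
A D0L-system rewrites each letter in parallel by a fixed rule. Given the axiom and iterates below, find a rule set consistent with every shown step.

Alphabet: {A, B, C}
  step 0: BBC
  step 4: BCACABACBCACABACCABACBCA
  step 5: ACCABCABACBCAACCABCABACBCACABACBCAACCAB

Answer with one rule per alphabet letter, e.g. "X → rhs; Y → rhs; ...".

A->B, B->AC, C->CA

  step 4 ⇒ step 5: BCACABACBCACABACCABACBCA ⇒ AC·CA·B·CA·B·AC·B·CA·AC·CA·B·CA·B·AC·B·CA·CA·B·AC·B·CA·AC·CA·B
    A ↦ B
    B ↦ AC
    C ↦ CA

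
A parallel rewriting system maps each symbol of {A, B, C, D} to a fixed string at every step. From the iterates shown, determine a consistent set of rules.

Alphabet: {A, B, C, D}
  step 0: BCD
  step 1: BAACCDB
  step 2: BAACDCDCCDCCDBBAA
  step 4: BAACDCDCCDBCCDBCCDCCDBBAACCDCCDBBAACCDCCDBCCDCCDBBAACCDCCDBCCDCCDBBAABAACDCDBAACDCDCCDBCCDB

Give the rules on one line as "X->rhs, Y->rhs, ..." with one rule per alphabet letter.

A->CD, B->BAA, C->CCD, D->B

  step 1 ⇒ step 2: BAACCDB ⇒ BAA·CD·CD·CCD·CCD·B·BAA
    A ↦ CD
    B ↦ BAA
    C ↦ CCD
    D ↦ B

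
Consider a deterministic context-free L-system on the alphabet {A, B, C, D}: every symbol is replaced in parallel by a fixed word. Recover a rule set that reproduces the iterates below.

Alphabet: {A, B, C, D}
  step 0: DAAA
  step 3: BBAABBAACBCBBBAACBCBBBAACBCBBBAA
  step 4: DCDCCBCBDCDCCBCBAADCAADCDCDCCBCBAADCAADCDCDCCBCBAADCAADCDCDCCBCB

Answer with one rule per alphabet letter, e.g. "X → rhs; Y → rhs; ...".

A->CB, B->DC, C->AA, D->BB

  step 3 ⇒ step 4: BBAABBAACBCBBBAACBCBBBAACBCBBBAA ⇒ DC·DC·CB·CB·DC·DC·CB·CB·AA·DC·AA·DC·DC·DC·CB·CB·AA·DC·AA·DC·DC·DC·CB·CB·AA·DC·AA·DC·DC·DC·CB·CB
    A ↦ CB
    B ↦ DC
    C ↦ AA
    D ↦ BB  (constrained at step 0)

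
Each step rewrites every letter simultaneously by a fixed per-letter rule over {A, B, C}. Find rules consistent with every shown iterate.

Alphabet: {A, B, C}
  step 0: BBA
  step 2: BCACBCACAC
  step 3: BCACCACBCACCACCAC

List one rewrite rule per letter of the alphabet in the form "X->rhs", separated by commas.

A->C, B->BC, C->AC

  step 2 ⇒ step 3: BCACBCACAC ⇒ BC·AC·C·AC·BC·AC·C·AC·C·AC
    A ↦ C
    B ↦ BC
    C ↦ AC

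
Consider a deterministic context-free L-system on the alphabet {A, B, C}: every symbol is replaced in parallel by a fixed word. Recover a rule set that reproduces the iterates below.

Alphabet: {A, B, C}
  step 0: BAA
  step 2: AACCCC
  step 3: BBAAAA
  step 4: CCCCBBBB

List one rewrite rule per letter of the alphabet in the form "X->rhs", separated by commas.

A->B, B->CC, C->A

  step 3 ⇒ step 4: BBAAAA ⇒ CC·CC·B·B·B·B
    A ↦ B
    B ↦ CC
  step 2 ⇒ step 3: AACCCC ⇒ B·B·A·A·A·A
    C ↦ A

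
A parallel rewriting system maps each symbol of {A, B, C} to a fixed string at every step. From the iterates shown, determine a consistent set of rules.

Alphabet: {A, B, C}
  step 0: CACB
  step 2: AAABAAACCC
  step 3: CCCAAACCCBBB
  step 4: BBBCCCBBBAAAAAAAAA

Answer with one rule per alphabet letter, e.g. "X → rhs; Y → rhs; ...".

A->C, B->AAA, C->B

  step 3 ⇒ step 4: CCCAAACCCBBB ⇒ B·B·B·C·C·C·B·B·B·AAA·AAA·AAA
    A ↦ C
    B ↦ AAA
    C ↦ B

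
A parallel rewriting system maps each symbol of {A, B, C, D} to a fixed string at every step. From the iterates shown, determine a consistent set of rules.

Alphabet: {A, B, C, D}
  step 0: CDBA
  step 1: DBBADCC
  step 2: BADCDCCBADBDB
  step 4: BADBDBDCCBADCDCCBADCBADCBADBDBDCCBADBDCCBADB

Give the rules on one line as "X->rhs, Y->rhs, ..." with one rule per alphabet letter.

A->C, B->DC, C->DB, D->BA

  step 1 ⇒ step 2: DBBADCC ⇒ BA·DC·DC·C·BA·DB·DB
    A ↦ C
    B ↦ DC
    C ↦ DB
    D ↦ BA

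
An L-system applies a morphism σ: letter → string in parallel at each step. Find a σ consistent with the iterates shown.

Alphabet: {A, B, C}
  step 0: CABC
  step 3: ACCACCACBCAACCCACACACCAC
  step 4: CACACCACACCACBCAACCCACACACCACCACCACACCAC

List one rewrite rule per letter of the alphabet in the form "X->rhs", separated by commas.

  step 3 ⇒ step 4: ACCACCACBCAACCCACACACCAC ⇒ C·AC·AC·C·AC·AC·C·AC·BCA·AC·C·C·AC·AC·AC·C·AC·C·AC·C·AC·AC·C·AC
    A ↦ C
    B ↦ BCA
    C ↦ AC

A->C, B->BCA, C->AC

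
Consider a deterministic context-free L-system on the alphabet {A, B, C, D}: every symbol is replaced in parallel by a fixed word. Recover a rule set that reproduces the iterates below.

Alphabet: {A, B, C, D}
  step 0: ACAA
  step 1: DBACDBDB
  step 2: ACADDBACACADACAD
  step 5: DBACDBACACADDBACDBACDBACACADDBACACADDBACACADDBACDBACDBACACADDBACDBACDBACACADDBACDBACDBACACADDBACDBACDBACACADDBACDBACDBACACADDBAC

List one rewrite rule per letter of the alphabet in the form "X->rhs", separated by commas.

A->DB, B->AD, C->AC, D->AC

  step 1 ⇒ step 2: DBACDBDB ⇒ AC·AD·DB·AC·AC·AD·AC·AD
    A ↦ DB
    B ↦ AD
    C ↦ AC
    D ↦ AC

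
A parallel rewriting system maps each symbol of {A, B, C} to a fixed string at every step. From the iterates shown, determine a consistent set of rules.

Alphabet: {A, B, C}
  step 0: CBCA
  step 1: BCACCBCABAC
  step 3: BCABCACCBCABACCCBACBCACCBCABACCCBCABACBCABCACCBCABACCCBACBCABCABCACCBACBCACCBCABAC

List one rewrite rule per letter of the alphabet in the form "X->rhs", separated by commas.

A->BAC, B->CC, C->BCA

  step 0 ⇒ step 1: CBCA ⇒ BCA·CC·BCA·BAC
    A ↦ BAC
    B ↦ CC
    C ↦ BCA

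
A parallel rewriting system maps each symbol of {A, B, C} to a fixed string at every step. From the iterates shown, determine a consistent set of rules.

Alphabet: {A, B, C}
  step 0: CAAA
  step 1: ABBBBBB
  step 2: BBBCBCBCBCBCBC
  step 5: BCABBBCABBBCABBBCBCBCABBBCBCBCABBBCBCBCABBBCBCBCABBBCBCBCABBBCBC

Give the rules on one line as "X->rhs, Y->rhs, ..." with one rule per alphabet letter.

A->BB, B->BC, C->A

  step 1 ⇒ step 2: ABBBBBB ⇒ BB·BC·BC·BC·BC·BC·BC
    A ↦ BB
    B ↦ BC
  step 0 ⇒ step 1: CAAA ⇒ A·BB·BB·BB
    C ↦ A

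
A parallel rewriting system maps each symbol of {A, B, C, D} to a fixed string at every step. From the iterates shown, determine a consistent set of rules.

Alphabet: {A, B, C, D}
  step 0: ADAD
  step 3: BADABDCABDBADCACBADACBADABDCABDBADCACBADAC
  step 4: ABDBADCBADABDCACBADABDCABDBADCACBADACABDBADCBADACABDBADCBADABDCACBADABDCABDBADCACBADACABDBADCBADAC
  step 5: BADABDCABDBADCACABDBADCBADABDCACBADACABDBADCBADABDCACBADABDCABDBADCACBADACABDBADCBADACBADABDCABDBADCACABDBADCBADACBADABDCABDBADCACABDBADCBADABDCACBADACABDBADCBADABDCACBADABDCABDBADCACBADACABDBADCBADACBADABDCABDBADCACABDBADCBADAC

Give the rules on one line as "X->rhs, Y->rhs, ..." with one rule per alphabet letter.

  step 4 ⇒ step 5: ABDBADCBADABDCACBADABDCABDBADCACBADACABDBADCBADACABDBADCBADABDCACBADABDCABDBADCACBADACABDBADCBADAC ⇒ BAD·ABD·C·ABD·BAD·C·AC·ABD·BAD·C·BAD·ABD·C·AC·BAD·AC·ABD·BAD·C·BAD·ABD·C·AC·BAD·ABD·C·ABD·BAD·C·AC·BAD·AC·ABD·BAD·C·BAD·AC·BAD·ABD·C·ABD·BAD·C·AC·ABD·BAD·C·BAD·AC·BAD·ABD·C·ABD·BAD·C·AC·ABD·BAD·C·BAD·ABD·C·AC·BAD·AC·ABD·BAD·C·BAD·ABD·C·AC·BAD·ABD·C·ABD·BAD·C·AC·BAD·AC·ABD·BAD·C·BAD·AC·BAD·ABD·C·ABD·BAD·C·AC·ABD·BAD·C·BAD·AC
    A ↦ BAD
    B ↦ ABD
    C ↦ AC
    D ↦ C

A->BAD, B->ABD, C->AC, D->C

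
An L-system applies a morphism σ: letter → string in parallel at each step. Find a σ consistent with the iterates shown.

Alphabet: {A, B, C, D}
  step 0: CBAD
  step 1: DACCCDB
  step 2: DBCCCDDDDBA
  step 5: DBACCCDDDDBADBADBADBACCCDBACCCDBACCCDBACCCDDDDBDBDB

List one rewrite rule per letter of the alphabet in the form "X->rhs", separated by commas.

A->CCC, B->A, C->D, D->DB

  step 1 ⇒ step 2: DACCCDB ⇒ DB·CCC·D·D·D·DB·A
    A ↦ CCC
    B ↦ A
    C ↦ D
    D ↦ DB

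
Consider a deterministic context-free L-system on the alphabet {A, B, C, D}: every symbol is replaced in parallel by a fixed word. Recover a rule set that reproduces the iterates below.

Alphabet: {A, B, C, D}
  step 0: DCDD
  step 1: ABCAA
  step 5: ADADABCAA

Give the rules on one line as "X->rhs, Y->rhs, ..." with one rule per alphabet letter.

A->D, B->A, C->BC, D->A

  step 0 ⇒ step 1: DCDD ⇒ A·BC·A·A
    C ↦ BC
    D ↦ A
    A ↦ D  (constrained at step 1)
    B ↦ A  (constrained at step 1)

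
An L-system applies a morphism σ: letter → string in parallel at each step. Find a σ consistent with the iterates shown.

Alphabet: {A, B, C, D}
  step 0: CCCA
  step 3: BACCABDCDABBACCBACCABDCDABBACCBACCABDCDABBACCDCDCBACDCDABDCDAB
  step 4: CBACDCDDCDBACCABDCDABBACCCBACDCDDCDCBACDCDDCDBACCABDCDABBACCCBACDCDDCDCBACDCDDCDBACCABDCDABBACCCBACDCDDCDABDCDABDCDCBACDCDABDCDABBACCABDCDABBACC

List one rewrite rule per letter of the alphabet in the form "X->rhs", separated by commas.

  step 3 ⇒ step 4: BACCABDCDABBACCBACCABDCDABBACCBACCABDCDABBACCDCDCBACDCDABDCDAB ⇒ C·BAC·DCD·DCD·BAC·C·AB·DCD·AB·BAC·C·C·BAC·DCD·DCD·C·BAC·DCD·DCD·BAC·C·AB·DCD·AB·BAC·C·C·BAC·DCD·DCD·C·BAC·DCD·DCD·BAC·C·AB·DCD·AB·BAC·C·C·BAC·DCD·DCD·AB·DCD·AB·DCD·C·BAC·DCD·AB·DCD·AB·BAC·C·AB·DCD·AB·BAC·C
    A ↦ BAC
    B ↦ C
    C ↦ DCD
    D ↦ AB

A->BAC, B->C, C->DCD, D->AB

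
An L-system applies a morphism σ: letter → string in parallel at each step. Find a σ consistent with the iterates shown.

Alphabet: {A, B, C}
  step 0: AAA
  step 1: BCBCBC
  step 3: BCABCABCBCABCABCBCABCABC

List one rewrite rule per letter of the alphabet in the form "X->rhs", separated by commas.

  step 0 ⇒ step 1: AAA ⇒ BC·BC·BC
    A ↦ BC
    B ↦ AB  (constrained at step 1)
    C ↦ CA  (constrained at step 1)

A->BC, B->AB, C->CA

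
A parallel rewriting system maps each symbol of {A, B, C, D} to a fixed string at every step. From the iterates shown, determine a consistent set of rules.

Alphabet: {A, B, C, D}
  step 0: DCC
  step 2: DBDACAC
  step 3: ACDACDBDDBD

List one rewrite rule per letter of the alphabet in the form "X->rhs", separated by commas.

  step 2 ⇒ step 3: DBDACAC ⇒ AC·D·AC·DB·D·DB·D
    A ↦ DB
    B ↦ D
    C ↦ D
    D ↦ AC

A->DB, B->D, C->D, D->AC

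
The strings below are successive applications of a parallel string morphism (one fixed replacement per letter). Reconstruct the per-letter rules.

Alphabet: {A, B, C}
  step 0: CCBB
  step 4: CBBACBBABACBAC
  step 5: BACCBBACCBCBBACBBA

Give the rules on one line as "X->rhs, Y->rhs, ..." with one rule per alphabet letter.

A->B, B->C, C->BA

  step 4 ⇒ step 5: CBBACBBABACBAC ⇒ BA·C·C·B·BA·C·C·B·C·B·BA·C·B·BA
    A ↦ B
    B ↦ C
    C ↦ BA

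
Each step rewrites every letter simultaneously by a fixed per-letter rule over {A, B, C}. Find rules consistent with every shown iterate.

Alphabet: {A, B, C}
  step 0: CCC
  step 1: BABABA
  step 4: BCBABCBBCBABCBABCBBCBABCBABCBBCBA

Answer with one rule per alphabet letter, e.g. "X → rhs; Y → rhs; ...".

A->B, B->BC, C->BA

  step 0 ⇒ step 1: CCC ⇒ BA·BA·BA
    C ↦ BA
    A ↦ B  (constrained at step 1)
    B ↦ BC  (constrained at step 1)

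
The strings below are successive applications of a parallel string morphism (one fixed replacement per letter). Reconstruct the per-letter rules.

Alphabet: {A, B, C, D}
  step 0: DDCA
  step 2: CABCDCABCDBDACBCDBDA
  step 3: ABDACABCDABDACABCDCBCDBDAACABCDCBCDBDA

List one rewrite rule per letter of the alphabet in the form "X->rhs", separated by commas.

  step 2 ⇒ step 3: CABCDCABCDBDACBCDBDA ⇒ A·BDA·C·A·BCD·A·BDA·C·A·BCD·C·BCD·BDA·A·C·A·BCD·C·BCD·BDA
    A ↦ BDA
    B ↦ C
    C ↦ A
    D ↦ BCD

A->BDA, B->C, C->A, D->BCD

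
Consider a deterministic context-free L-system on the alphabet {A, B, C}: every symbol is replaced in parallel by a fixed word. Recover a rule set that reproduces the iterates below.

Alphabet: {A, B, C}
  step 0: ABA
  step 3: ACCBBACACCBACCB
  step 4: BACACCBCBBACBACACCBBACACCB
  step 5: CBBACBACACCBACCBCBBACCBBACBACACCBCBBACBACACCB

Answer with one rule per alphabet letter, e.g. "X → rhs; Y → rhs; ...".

  step 4 ⇒ step 5: BACACCBCBBACBACACCBBACACCB ⇒ CB·B·AC·B·AC·AC·CB·AC·CB·CB·B·AC·CB·B·AC·B·AC·AC·CB·CB·B·AC·B·AC·AC·CB
    A ↦ B
    B ↦ CB
    C ↦ AC

A->B, B->CB, C->AC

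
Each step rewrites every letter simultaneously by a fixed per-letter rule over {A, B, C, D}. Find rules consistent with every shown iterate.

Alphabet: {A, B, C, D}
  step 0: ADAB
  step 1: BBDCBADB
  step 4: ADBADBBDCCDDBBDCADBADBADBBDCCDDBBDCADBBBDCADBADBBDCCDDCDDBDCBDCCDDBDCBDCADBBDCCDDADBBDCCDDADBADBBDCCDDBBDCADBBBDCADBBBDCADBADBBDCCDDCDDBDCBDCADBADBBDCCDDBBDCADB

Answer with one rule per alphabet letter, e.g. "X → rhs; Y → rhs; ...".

A->B, B->ADB, C->CDD, D->BDC

  step 0 ⇒ step 1: ADAB ⇒ B·BDC·B·ADB
    A ↦ B
    B ↦ ADB
    D ↦ BDC
    C ↦ CDD  (constrained at step 1)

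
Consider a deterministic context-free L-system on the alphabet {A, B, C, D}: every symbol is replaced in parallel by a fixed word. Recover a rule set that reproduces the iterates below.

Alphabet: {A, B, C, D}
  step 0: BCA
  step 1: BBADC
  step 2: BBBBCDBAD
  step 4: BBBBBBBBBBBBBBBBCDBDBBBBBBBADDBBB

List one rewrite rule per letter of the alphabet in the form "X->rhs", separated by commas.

  step 1 ⇒ step 2: BBADC ⇒ BB·BB·C·DB·AD
    A ↦ C
    B ↦ BB
    C ↦ AD
    D ↦ DB

A->C, B->BB, C->AD, D->DB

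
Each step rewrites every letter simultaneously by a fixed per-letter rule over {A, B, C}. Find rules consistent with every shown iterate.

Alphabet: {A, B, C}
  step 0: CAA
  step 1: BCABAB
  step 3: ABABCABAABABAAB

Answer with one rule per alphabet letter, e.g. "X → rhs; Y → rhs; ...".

A->AB, B->A, C->BC

  step 0 ⇒ step 1: CAA ⇒ BC·AB·AB
    A ↦ AB
    C ↦ BC
    B ↦ A  (constrained at step 1)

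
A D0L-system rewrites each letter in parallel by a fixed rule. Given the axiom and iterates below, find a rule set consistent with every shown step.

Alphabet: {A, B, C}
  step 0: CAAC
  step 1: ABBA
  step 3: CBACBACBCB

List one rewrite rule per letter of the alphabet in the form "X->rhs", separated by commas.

  step 0 ⇒ step 1: CAAC ⇒ A·B·B·A
    A ↦ B
    C ↦ A
    B ↦ CB  (constrained at step 1)

A->B, B->CB, C->A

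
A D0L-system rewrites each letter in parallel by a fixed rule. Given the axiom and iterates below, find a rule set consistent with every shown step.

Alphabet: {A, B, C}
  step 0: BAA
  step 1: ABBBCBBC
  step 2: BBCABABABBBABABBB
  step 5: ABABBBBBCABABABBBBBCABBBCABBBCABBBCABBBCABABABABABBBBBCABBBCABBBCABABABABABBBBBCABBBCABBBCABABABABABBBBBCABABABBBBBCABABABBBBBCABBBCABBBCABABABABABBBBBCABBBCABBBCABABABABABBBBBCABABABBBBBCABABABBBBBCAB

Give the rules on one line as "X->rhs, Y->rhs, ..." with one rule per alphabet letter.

A->BBC, B->AB, C->BB

  step 1 ⇒ step 2: ABBBCBBC ⇒ BBC·AB·AB·AB·BB·AB·AB·BB
    A ↦ BBC
    B ↦ AB
    C ↦ BB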